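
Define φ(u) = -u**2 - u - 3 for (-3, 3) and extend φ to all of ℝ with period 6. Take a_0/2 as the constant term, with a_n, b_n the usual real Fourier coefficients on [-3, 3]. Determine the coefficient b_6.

b_6 = 1/3 ∫_{-3}^{3} φ(u) sin(2*pi*u) du.
Integrating by parts twice (tabular method), an antiderivative of (-u**2 - u - 3) sin(2*pi*u) is u**2*cos(2*pi*u)/(2*pi) - u*sin(2*pi*u)/(2*pi**2) + u*cos(2*pi*u)/(2*pi) - sin(2*pi*u)/(4*pi**2) - cos(2*pi*u)/(4*pi**3) + 3*cos(2*pi*u)/(2*pi); evaluating from -3 to 3: ∫_{-3}^{3} (-u**2 - u - 3) sin(2*pi*u) du = ((-1 + 30*pi**2)/(4*pi**3)) - ((-1 + 18*pi**2)/(4*pi**3)) = 3/pi.
Hence b_6 = (1/3)·(3/pi) = 1/pi.

1/pi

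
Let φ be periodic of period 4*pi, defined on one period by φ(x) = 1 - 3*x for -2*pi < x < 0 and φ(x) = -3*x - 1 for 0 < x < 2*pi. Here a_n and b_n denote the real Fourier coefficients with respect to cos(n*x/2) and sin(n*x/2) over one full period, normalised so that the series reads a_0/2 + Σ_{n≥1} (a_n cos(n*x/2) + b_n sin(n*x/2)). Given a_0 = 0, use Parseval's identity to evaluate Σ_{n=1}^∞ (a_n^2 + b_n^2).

Parseval: a_0^2/2 + Σ_{n≥1} (a_n^2+b_n^2) = (1/(2*pi)) ∫_{-2*pi}^{2*pi} φ(x)^2 dx = 2 + 12*pi + 24*pi**2.
Subtract a_0^2/2 = 0: Σ (a_n^2+b_n^2) = 2 + 12*pi + 24*pi**2.

2 + 12*pi + 24*pi**2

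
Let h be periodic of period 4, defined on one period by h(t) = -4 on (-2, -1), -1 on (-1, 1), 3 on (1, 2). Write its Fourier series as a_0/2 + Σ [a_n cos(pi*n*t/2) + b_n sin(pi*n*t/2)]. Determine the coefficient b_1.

7/pi

b_1 = 1/2 ∫_{-2}^{2} h(t) sin(pi*t/2) dt.
Split the integral at the breakpoints.
Directly, an antiderivative of (-4) sin(pi*t/2) is 8*cos(pi*t/2)/pi; evaluating from -2 to -1: ∫_{-2}^{-1} (-4) sin(pi*t/2) dt = (0) - (-8/pi) = 8/pi.
Directly, an antiderivative of (-1) sin(pi*t/2) is 2*cos(pi*t/2)/pi; evaluating from -1 to 1: ∫_{-1}^{1} (-1) sin(pi*t/2) dt = (0) - (0) = 0.
Directly, an antiderivative of (3) sin(pi*t/2) is -6*cos(pi*t/2)/pi; evaluating from 1 to 2: ∫_{1}^{2} (3) sin(pi*t/2) dt = (6/pi) - (0) = 6/pi.
Summing the pieces and multiplying by (1/2) gives b_1 = 7/pi.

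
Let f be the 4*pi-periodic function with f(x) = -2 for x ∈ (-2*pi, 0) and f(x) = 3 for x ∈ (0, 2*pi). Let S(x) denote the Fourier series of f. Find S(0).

1/2

At x = 0 the one-sided limits are f(0^-) = -2 and f(0^+) = 3.
By Dirichlet's theorem the series converges to their average, [(-2) + (3)]/2 = 1/2.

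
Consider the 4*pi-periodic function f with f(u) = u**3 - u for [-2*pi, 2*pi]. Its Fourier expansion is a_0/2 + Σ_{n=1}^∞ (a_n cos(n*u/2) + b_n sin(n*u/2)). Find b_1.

b_1 = (1/(2*pi)) ∫_{-2*pi}^{2*pi} f(u) sin(u/2) du.
f is odd and sin(u/2) is odd, so the integrand is even and b_1 = 1/pi ∫_0^{2*pi} f(u) sin(u/2) du.
Integrating by parts three times (tabular method), an antiderivative of (u**3 - u) sin(u/2) is -2*u**3*cos(u/2) + 12*u**2*sin(u/2) + 50*u*cos(u/2) - 100*sin(u/2); evaluating from 0 to 2*pi: ∫_{0}^{2*pi} (u**3 - u) sin(u/2) du = (-100*pi + 16*pi**3) - (0) = -100*pi + 16*pi**3.
Hence b_1 = (1/pi)·(-100*pi + 16*pi**3) = -100 + 16*pi**2.

-100 + 16*pi**2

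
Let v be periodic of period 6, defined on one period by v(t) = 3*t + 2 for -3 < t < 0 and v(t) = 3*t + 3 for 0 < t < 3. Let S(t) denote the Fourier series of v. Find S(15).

t = 15 differs from t = 3 by 2 full period(s), and the series is 6-periodic.
At t = 3 the one-sided limits are v(3^-) = 12 and v(3^+) = -7.
By Dirichlet's theorem the series converges to their average, [(12) + (-7)]/2 = 5/2.

5/2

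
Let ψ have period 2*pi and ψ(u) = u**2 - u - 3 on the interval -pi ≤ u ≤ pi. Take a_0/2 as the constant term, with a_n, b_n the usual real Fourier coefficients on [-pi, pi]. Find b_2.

b_2 = 1/pi ∫_{-pi}^{pi} ψ(u) sin(2*u) du.
Integrating by parts twice (tabular method), an antiderivative of (u**2 - u - 3) sin(2*u) is -u**2*cos(2*u)/2 + u*sin(2*u)/2 + u*cos(2*u)/2 - sin(2*u)/4 + 7*cos(2*u)/4; evaluating from -pi to pi: ∫_{-pi}^{pi} (u**2 - u - 3) sin(2*u) du = (-pi**2/2 + pi/2 + 7/4) - (-pi**2/2 - pi/2 + 7/4) = pi.
Hence b_2 = (1/pi)·(pi) = 1.

1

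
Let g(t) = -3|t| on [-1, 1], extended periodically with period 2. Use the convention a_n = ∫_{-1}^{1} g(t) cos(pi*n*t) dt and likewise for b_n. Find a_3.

a_3 = ∫_{-1}^{1} g(t) cos(3*pi*t) dt.
g is even and cos(3*pi*t) is even, so the integrand is even and a_3 = 2 ∫_0^{1} g(t) cos(3*pi*t) dt.
Integrating by parts (boundary term plus one more integral), an antiderivative of (-3*t) cos(3*pi*t) is -t*sin(3*pi*t)/pi - cos(3*pi*t)/(3*pi**2); evaluating from 0 to 1: ∫_{0}^{1} (-3*t) cos(3*pi*t) dt = (1/(3*pi**2)) - (-1/(3*pi**2)) = 2/(3*pi**2).
Hence a_3 = 2·(2/(3*pi**2)) = 4/(3*pi**2).

4/(3*pi**2)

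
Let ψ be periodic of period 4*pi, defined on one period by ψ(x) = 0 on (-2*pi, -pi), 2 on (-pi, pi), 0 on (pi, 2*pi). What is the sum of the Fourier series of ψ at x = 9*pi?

1

x = 9*pi differs from x = pi by 2 full period(s), and the series is 4*pi-periodic.
At x = pi the one-sided limits are ψ(pi^-) = 2 and ψ(pi^+) = 0.
By Dirichlet's theorem the series converges to their average, [(2) + (0)]/2 = 1.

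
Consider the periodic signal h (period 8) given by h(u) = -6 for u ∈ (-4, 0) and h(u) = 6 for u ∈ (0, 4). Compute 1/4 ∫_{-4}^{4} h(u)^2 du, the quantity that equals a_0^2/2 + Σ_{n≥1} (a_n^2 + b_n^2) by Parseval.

1/4 ∫_{-4}^{4} h(u)^2 du = 1/4 · (288) = 72.

72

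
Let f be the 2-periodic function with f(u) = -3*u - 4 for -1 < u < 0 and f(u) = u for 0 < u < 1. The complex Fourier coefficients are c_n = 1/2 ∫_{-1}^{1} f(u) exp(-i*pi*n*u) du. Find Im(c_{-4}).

1/(4*pi)

Since f is real-valued, Im(c_{-4}) = -1/2 ∫_{-1}^{1} f(u) sin(-4*pi*u) du = b_{4}/2.
Split the integral at the breakpoints.
Integrating by parts (boundary term plus one more integral), an antiderivative of (-3*u - 4) sin(-4*pi*u) is -3*u*cos(4*pi*u)/(4*pi) + 3*sin(4*pi*u)/(16*pi**2) - cos(4*pi*u)/pi; evaluating from -1 to 0: ∫_{-1}^{0} (-3*u - 4) sin(-4*pi*u) du = (-1/pi) - (-1/(4*pi)) = -3/(4*pi).
Integrating by parts (boundary term plus one more integral), an antiderivative of (u) sin(-4*pi*u) is u*cos(4*pi*u)/(4*pi) - sin(4*pi*u)/(16*pi**2); evaluating from 0 to 1: ∫_{0}^{1} (u) sin(-4*pi*u) du = (1/(4*pi)) - (0) = 1/(4*pi).
So ∫_{-1}^{1} f(u) sin(-4*pi*u) du = -1/(2*pi).
Hence Im(c_{-4}) = (-1/2)·(-1/(2*pi)) = 1/(4*pi).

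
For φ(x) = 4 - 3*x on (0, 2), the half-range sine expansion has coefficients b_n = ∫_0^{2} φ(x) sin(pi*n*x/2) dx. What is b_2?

b_2 = ∫_0^{2} (4 - 3*x) sin(pi*x) dx.
Integrating by parts (boundary term plus one more integral), an antiderivative of (4 - 3*x) sin(pi*x) is 3*x*cos(pi*x)/pi - 3*sin(pi*x)/pi**2 - 4*cos(pi*x)/pi; evaluating from 0 to 2: ∫_{0}^{2} (4 - 3*x) sin(pi*x) dx = (2/pi) - (-4/pi) = 6/pi.
Hence b_2 = 6/pi.

6/pi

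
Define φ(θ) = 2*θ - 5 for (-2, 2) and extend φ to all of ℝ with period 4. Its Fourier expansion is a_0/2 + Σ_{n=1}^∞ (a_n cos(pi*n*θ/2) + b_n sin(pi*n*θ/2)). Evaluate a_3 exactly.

a_3 = 1/2 ∫_{-2}^{2} φ(θ) cos(3*pi*θ/2) dθ.
Integrating by parts (boundary term plus one more integral), an antiderivative of (2*θ - 5) cos(3*pi*θ/2) is 4*θ*sin(3*pi*θ/2)/(3*pi) - 10*sin(3*pi*θ/2)/(3*pi) + 8*cos(3*pi*θ/2)/(9*pi**2); evaluating from -2 to 2: ∫_{-2}^{2} (2*θ - 5) cos(3*pi*θ/2) dθ = (-8/(9*pi**2)) - (-8/(9*pi**2)) = 0.
Hence a_3 = (1/2)·(0) = 0.

0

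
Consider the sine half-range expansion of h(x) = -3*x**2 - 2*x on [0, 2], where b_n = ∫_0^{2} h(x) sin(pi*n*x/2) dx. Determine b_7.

32*(3 - 49*pi**2)/(343*pi**3)

b_7 = ∫_0^{2} (-3*x**2 - 2*x) sin(7*pi*x/2) dx.
Integrating by parts twice (tabular method), an antiderivative of (-3*x**2 - 2*x) sin(7*pi*x/2) is 6*x**2*cos(7*pi*x/2)/(7*pi) - 24*x*sin(7*pi*x/2)/(49*pi**2) + 4*x*cos(7*pi*x/2)/(7*pi) - 8*sin(7*pi*x/2)/(49*pi**2) - 48*cos(7*pi*x/2)/(343*pi**3); evaluating from 0 to 2: ∫_{0}^{2} (-3*x**2 - 2*x) sin(7*pi*x/2) dx = (16*(3 - 98*pi**2)/(343*pi**3)) - (-48/(343*pi**3)) = 32*(3 - 49*pi**2)/(343*pi**3).
Hence b_7 = 32*(3 - 49*pi**2)/(343*pi**3).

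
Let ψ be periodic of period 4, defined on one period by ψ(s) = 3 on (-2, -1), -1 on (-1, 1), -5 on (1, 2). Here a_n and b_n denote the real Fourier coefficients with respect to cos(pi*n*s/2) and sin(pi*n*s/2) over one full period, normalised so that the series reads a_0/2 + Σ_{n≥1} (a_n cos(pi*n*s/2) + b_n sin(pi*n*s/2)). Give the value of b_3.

b_3 = 1/2 ∫_{-2}^{2} ψ(s) sin(3*pi*s/2) ds.
Split the integral at the breakpoints.
Directly, an antiderivative of (3) sin(3*pi*s/2) is -2*cos(3*pi*s/2)/pi; evaluating from -2 to -1: ∫_{-2}^{-1} (3) sin(3*pi*s/2) ds = (0) - (2/pi) = -2/pi.
Directly, an antiderivative of (-1) sin(3*pi*s/2) is 2*cos(3*pi*s/2)/(3*pi); evaluating from -1 to 1: ∫_{-1}^{1} (-1) sin(3*pi*s/2) ds = (0) - (0) = 0.
Directly, an antiderivative of (-5) sin(3*pi*s/2) is 10*cos(3*pi*s/2)/(3*pi); evaluating from 1 to 2: ∫_{1}^{2} (-5) sin(3*pi*s/2) ds = (-10/(3*pi)) - (0) = -10/(3*pi).
Summing the pieces and multiplying by (1/2) gives b_3 = -8/(3*pi).

-8/(3*pi)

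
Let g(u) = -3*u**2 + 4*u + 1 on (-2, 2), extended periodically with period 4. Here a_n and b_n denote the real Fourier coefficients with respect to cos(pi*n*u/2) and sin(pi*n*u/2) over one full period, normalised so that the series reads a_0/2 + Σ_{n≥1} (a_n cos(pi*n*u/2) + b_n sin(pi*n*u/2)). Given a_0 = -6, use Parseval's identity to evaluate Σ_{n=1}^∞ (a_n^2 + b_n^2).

1024/15

Parseval: a_0^2/2 + Σ_{n≥1} (a_n^2+b_n^2) = 1/2 ∫_{-2}^{2} g(u)^2 du = 1294/15.
Subtract a_0^2/2 = 18: Σ (a_n^2+b_n^2) = 1024/15.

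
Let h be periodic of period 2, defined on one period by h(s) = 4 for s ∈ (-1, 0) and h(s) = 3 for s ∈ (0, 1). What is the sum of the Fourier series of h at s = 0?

7/2

At s = 0 the one-sided limits are h(0^-) = 4 and h(0^+) = 3.
By Dirichlet's theorem the series converges to their average, [(4) + (3)]/2 = 7/2.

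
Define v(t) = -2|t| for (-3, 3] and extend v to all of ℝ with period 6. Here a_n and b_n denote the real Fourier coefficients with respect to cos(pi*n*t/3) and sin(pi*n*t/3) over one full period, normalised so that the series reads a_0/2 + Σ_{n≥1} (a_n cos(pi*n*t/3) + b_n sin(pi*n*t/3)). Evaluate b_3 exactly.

0

b_3 = 1/3 ∫_{-3}^{3} v(t) sin(pi*t) dt.
v is even and sin(pi*t) is odd, so the integrand is odd over a symmetric interval and the integral vanishes.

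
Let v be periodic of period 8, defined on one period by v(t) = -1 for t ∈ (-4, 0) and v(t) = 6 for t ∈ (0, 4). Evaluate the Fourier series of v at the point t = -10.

t = -10 differs from t = -2 by -1 full period(s), and the series is 8-periodic.
v is continuous at t = -2 with value -1, so the series converges to -1 there.

-1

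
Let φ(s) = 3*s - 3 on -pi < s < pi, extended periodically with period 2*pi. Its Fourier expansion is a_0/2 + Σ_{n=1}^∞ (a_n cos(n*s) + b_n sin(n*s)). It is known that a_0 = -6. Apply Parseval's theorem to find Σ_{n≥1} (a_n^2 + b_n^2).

6*pi**2

Parseval: a_0^2/2 + Σ_{n≥1} (a_n^2+b_n^2) = 1/pi ∫_{-pi}^{pi} φ(s)^2 ds = 18 + 6*pi**2.
Subtract a_0^2/2 = 18: Σ (a_n^2+b_n^2) = 6*pi**2.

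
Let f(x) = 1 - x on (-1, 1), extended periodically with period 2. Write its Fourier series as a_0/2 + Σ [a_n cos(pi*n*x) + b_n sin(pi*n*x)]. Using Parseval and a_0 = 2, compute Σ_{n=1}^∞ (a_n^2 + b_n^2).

Parseval: a_0^2/2 + Σ_{n≥1} (a_n^2+b_n^2) = ∫_{-1}^{1} f(x)^2 dx = 8/3.
Subtract a_0^2/2 = 2: Σ (a_n^2+b_n^2) = 2/3.

2/3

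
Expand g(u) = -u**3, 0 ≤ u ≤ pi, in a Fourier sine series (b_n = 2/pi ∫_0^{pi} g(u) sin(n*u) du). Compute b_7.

b_7 = 2/pi ∫_0^{pi} (-u**3) sin(7*u) du.
Integrating by parts three times (tabular method), an antiderivative of (-u**3) sin(7*u) is u**3*cos(7*u)/7 - 3*u**2*sin(7*u)/49 - 6*u*cos(7*u)/343 + 6*sin(7*u)/2401; evaluating from 0 to pi: ∫_{0}^{pi} (-u**3) sin(7*u) du = (pi*(6 - 49*pi**2)/343) - (0) = pi*(6 - 49*pi**2)/343.
Hence b_7 = (2/pi)·(pi*(6 - 49*pi**2)/343) = 12/343 - 2*pi**2/7.

12/343 - 2*pi**2/7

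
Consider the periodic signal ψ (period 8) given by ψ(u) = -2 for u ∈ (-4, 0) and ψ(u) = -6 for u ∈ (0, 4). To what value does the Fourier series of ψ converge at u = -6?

-6

u = -6 differs from u = 2 by -1 full period(s), and the series is 8-periodic.
ψ is continuous at u = 2 with value -6, so the series converges to -6 there.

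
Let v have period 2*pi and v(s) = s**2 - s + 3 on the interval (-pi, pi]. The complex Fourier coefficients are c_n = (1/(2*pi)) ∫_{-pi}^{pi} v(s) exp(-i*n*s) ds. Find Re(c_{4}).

Since v is real-valued, Re(c_{4}) = (1/(2*pi)) ∫_{-pi}^{pi} v(s) cos(4*s) ds = a_{4}/2.
Integrating by parts twice (tabular method), an antiderivative of (s**2 - s + 3) cos(4*s) is s**2*sin(4*s)/4 - s*sin(4*s)/4 + s*cos(4*s)/8 + 23*sin(4*s)/32 - cos(4*s)/16; evaluating from -pi to pi: ∫_{-pi}^{pi} (s**2 - s + 3) cos(4*s) ds = (-1/16 + pi/8) - (-pi/8 - 1/16) = pi/4.
Hence Re(c_{4}) = (1/(2*pi))·(pi/4) = 1/8.

1/8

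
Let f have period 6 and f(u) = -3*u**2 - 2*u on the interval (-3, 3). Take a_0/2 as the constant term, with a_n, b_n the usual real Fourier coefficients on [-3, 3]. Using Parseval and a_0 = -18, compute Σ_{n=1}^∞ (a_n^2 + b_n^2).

768/5

Parseval: a_0^2/2 + Σ_{n≥1} (a_n^2+b_n^2) = 1/3 ∫_{-3}^{3} f(u)^2 du = 1578/5.
Subtract a_0^2/2 = 162: Σ (a_n^2+b_n^2) = 768/5.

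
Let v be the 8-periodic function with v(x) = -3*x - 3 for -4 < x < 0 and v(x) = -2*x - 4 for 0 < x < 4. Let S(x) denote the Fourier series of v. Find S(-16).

x = -16 differs from x = 0 by -2 full period(s), and the series is 8-periodic.
At x = 0 the one-sided limits are v(0^-) = -3 and v(0^+) = -4.
By Dirichlet's theorem the series converges to their average, [(-3) + (-4)]/2 = -7/2.

-7/2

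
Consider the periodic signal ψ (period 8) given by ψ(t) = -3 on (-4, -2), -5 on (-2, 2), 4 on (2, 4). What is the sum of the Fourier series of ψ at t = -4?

At t = -4 the one-sided limits are ψ(-4^-) = 4 and ψ(-4^+) = -3.
By Dirichlet's theorem the series converges to their average, [(4) + (-3)]/2 = 1/2.

1/2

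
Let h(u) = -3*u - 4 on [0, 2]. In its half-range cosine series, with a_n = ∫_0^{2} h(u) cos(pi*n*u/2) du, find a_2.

0

a_2 = ∫_0^{2} (-3*u - 4) cos(pi*u) du.
Integrating by parts (boundary term plus one more integral), an antiderivative of (-3*u - 4) cos(pi*u) is -3*u*sin(pi*u)/pi - 4*sin(pi*u)/pi - 3*cos(pi*u)/pi**2; evaluating from 0 to 2: ∫_{0}^{2} (-3*u - 4) cos(pi*u) du = (-3/pi**2) - (-3/pi**2) = 0.
Hence a_2 = 0.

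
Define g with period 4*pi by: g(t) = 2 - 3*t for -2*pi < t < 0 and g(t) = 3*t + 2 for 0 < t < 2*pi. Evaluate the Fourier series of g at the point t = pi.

g is continuous at t = pi with value 2 + 3*pi, so the series converges to 2 + 3*pi there.

2 + 3*pi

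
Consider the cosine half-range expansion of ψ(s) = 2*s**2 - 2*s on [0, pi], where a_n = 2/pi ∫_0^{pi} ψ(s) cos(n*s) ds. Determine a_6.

2/9

a_6 = 2/pi ∫_0^{pi} (2*s**2 - 2*s) cos(6*s) ds.
Integrating by parts twice (tabular method), an antiderivative of (2*s**2 - 2*s) cos(6*s) is s**2*sin(6*s)/3 - s*sin(6*s)/3 + s*cos(6*s)/9 - sin(6*s)/54 - cos(6*s)/18; evaluating from 0 to pi: ∫_{0}^{pi} (2*s**2 - 2*s) cos(6*s) ds = (-1/18 + pi/9) - (-1/18) = pi/9.
Hence a_6 = (2/pi)·(pi/9) = 2/9.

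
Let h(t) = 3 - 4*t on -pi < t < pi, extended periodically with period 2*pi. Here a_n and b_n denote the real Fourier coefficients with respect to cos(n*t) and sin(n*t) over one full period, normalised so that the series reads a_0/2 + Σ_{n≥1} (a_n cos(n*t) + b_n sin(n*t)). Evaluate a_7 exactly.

0

a_7 = 1/pi ∫_{-pi}^{pi} h(t) cos(7*t) dt.
Integrating by parts (boundary term plus one more integral), an antiderivative of (3 - 4*t) cos(7*t) is -4*t*sin(7*t)/7 + 3*sin(7*t)/7 - 4*cos(7*t)/49; evaluating from -pi to pi: ∫_{-pi}^{pi} (3 - 4*t) cos(7*t) dt = (4/49) - (4/49) = 0.
Hence a_7 = (1/pi)·(0) = 0.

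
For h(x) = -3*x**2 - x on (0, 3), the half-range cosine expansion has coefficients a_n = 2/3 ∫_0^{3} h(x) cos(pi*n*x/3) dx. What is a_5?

24/(5*pi**2)

a_5 = 2/3 ∫_0^{3} (-3*x**2 - x) cos(5*pi*x/3) dx.
Integrating by parts twice (tabular method), an antiderivative of (-3*x**2 - x) cos(5*pi*x/3) is -9*x**2*sin(5*pi*x/3)/(5*pi) - 3*x*sin(5*pi*x/3)/(5*pi) - 54*x*cos(5*pi*x/3)/(25*pi**2) + 162*sin(5*pi*x/3)/(125*pi**3) - 9*cos(5*pi*x/3)/(25*pi**2); evaluating from 0 to 3: ∫_{0}^{3} (-3*x**2 - x) cos(5*pi*x/3) dx = (171/(25*pi**2)) - (-9/(25*pi**2)) = 36/(5*pi**2).
Hence a_5 = (2/3)·(36/(5*pi**2)) = 24/(5*pi**2).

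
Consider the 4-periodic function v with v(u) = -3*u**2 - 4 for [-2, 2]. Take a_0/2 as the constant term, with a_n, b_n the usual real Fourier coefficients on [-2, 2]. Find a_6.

a_6 = 1/2 ∫_{-2}^{2} v(u) cos(3*pi*u) du.
v is even and cos(3*pi*u) is even, so the integrand is even and a_6 = ∫_0^{2} v(u) cos(3*pi*u) du.
Integrating by parts twice (tabular method), an antiderivative of (-3*u**2 - 4) cos(3*pi*u) is -u**2*sin(3*pi*u)/pi - 2*u*cos(3*pi*u)/(3*pi**2) - 4*sin(3*pi*u)/(3*pi) + 2*sin(3*pi*u)/(9*pi**3); evaluating from 0 to 2: ∫_{0}^{2} (-3*u**2 - 4) cos(3*pi*u) du = (-4/(3*pi**2)) - (0) = -4/(3*pi**2).
Hence a_6 = -4/(3*pi**2).

-4/(3*pi**2)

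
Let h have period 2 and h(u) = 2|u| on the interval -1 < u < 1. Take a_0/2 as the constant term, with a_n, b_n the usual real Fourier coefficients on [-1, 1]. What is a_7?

-8/(49*pi**2)

a_7 = ∫_{-1}^{1} h(u) cos(7*pi*u) du.
h is even and cos(7*pi*u) is even, so the integrand is even and a_7 = 2 ∫_0^{1} h(u) cos(7*pi*u) du.
Integrating by parts (boundary term plus one more integral), an antiderivative of (2*u) cos(7*pi*u) is 2*u*sin(7*pi*u)/(7*pi) + 2*cos(7*pi*u)/(49*pi**2); evaluating from 0 to 1: ∫_{0}^{1} (2*u) cos(7*pi*u) du = (-2/(49*pi**2)) - (2/(49*pi**2)) = -4/(49*pi**2).
Hence a_7 = 2·(-4/(49*pi**2)) = -8/(49*pi**2).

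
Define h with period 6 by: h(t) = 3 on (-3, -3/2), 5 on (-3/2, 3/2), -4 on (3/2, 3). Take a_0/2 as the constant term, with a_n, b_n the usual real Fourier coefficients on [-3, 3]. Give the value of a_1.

11/pi

a_1 = 1/3 ∫_{-3}^{3} h(t) cos(pi*t/3) dt.
Split the integral at the breakpoints.
Directly, an antiderivative of (3) cos(pi*t/3) is 9*sin(pi*t/3)/pi; evaluating from -3 to -3/2: ∫_{-3}^{-3/2} (3) cos(pi*t/3) dt = (-9/pi) - (0) = -9/pi.
Directly, an antiderivative of (5) cos(pi*t/3) is 15*sin(pi*t/3)/pi; evaluating from -3/2 to 3/2: ∫_{-3/2}^{3/2} (5) cos(pi*t/3) dt = (15/pi) - (-15/pi) = 30/pi.
Directly, an antiderivative of (-4) cos(pi*t/3) is -12*sin(pi*t/3)/pi; evaluating from 3/2 to 3: ∫_{3/2}^{3} (-4) cos(pi*t/3) dt = (0) - (-12/pi) = 12/pi.
Summing the pieces and multiplying by (1/3) gives a_1 = 11/pi.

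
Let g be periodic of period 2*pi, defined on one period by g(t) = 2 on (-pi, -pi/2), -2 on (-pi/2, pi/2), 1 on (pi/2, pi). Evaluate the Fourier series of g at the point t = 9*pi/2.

t = 9*pi/2 differs from t = pi/2 by 2 full period(s), and the series is 2*pi-periodic.
At t = pi/2 the one-sided limits are g(pi/2^-) = -2 and g(pi/2^+) = 1.
By Dirichlet's theorem the series converges to their average, [(-2) + (1)]/2 = -1/2.

-1/2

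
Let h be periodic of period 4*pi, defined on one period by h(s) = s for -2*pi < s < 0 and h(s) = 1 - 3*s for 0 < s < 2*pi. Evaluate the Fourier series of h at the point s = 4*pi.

1/2

s = 4*pi differs from s = 0 by 1 full period(s), and the series is 4*pi-periodic.
At s = 0 the one-sided limits are h(0^-) = 0 and h(0^+) = 1.
By Dirichlet's theorem the series converges to their average, [(0) + (1)]/2 = 1/2.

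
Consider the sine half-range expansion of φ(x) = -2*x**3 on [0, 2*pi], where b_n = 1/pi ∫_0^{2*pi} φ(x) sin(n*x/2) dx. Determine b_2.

b_2 = 1/pi ∫_0^{2*pi} (-2*x**3) sin(x) dx.
Integrating by parts three times (tabular method), an antiderivative of (-2*x**3) sin(x) is 2*x**3*cos(x) - 6*x**2*sin(x) - 12*x*cos(x) + 12*sin(x); evaluating from 0 to 2*pi: ∫_{0}^{2*pi} (-2*x**3) sin(x) dx = (-24*pi + 16*pi**3) - (0) = -24*pi + 16*pi**3.
Hence b_2 = (1/pi)·(-24*pi + 16*pi**3) = -24 + 16*pi**2.

-24 + 16*pi**2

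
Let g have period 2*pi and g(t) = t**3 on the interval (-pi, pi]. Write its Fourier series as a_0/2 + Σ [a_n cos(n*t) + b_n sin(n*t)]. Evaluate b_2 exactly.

3/2 - pi**2

b_2 = 1/pi ∫_{-pi}^{pi} g(t) sin(2*t) dt.
g is odd and sin(2*t) is odd, so the integrand is even and b_2 = 2/pi ∫_0^{pi} g(t) sin(2*t) dt.
Integrating by parts three times (tabular method), an antiderivative of (t**3) sin(2*t) is -t**3*cos(2*t)/2 + 3*t**2*sin(2*t)/4 + 3*t*cos(2*t)/4 - 3*sin(2*t)/8; evaluating from 0 to pi: ∫_{0}^{pi} (t**3) sin(2*t) dt = (pi*(3 - 2*pi**2)/4) - (0) = pi*(3 - 2*pi**2)/4.
Hence b_2 = (2/pi)·(pi*(3 - 2*pi**2)/4) = 3/2 - pi**2.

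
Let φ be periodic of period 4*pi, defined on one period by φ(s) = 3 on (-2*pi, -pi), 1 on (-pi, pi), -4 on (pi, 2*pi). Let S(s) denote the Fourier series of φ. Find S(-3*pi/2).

3

φ is continuous at s = -3*pi/2 with value 3, so the series converges to 3 there.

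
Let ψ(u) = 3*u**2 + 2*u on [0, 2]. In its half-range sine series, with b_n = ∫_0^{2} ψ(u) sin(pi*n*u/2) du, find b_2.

b_2 = ∫_0^{2} (3*u**2 + 2*u) sin(pi*u) du.
Integrating by parts twice (tabular method), an antiderivative of (3*u**2 + 2*u) sin(pi*u) is -3*u**2*cos(pi*u)/pi + 6*u*sin(pi*u)/pi**2 - 2*u*cos(pi*u)/pi + 2*sin(pi*u)/pi**2 + 6*cos(pi*u)/pi**3; evaluating from 0 to 2: ∫_{0}^{2} (3*u**2 + 2*u) sin(pi*u) du = (-16/pi + 6/pi**3) - (6/pi**3) = -16/pi.
Hence b_2 = -16/pi.

-16/pi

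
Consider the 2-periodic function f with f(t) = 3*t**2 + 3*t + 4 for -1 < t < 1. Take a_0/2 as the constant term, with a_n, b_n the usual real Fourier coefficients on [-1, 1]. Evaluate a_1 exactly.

-12/pi**2

a_1 = ∫_{-1}^{1} f(t) cos(pi*t) dt.
Integrating by parts twice (tabular method), an antiderivative of (3*t**2 + 3*t + 4) cos(pi*t) is 3*t**2*sin(pi*t)/pi + 3*t*sin(pi*t)/pi + 6*t*cos(pi*t)/pi**2 - 6*sin(pi*t)/pi**3 + 4*sin(pi*t)/pi + 3*cos(pi*t)/pi**2; evaluating from -1 to 1: ∫_{-1}^{1} (3*t**2 + 3*t + 4) cos(pi*t) dt = (-9/pi**2) - (3/pi**2) = -12/pi**2.
Hence a_1 = -12/pi**2.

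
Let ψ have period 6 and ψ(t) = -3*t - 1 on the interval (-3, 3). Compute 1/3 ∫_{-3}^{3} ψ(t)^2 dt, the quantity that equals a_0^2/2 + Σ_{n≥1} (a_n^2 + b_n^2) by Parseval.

1/3 ∫_{-3}^{3} ψ(t)^2 dt = 1/3 · (168) = 56.

56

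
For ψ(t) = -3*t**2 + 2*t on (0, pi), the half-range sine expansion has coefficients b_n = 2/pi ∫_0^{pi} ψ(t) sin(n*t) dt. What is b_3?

b_3 = 2/pi ∫_0^{pi} (-3*t**2 + 2*t) sin(3*t) dt.
Integrating by parts twice (tabular method), an antiderivative of (-3*t**2 + 2*t) sin(3*t) is t**2*cos(3*t) - 2*t*sin(3*t)/3 - 2*t*cos(3*t)/3 + 2*sin(3*t)/9 - 2*cos(3*t)/9; evaluating from 0 to pi: ∫_{0}^{pi} (-3*t**2 + 2*t) sin(3*t) dt = (-pi**2 + 2/9 + 2*pi/3) - (-2/9) = -pi**2 + 4/9 + 2*pi/3.
Hence b_3 = (2/pi)·(-pi**2 + 4/9 + 2*pi/3) = -2*pi + 8/(9*pi) + 4/3.

-2*pi + 8/(9*pi) + 4/3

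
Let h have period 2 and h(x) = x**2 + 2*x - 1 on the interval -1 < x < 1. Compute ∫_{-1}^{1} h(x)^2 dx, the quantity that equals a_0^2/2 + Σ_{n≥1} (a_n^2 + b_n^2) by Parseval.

∫_{-1}^{1} h(x)^2 dx = 56/15.

56/15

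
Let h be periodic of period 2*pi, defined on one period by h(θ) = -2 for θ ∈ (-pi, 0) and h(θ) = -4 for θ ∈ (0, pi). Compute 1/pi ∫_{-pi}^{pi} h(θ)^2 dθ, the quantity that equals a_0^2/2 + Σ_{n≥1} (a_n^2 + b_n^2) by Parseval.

1/pi ∫_{-pi}^{pi} h(θ)^2 dθ = 1/pi · (20*pi) = 20.

20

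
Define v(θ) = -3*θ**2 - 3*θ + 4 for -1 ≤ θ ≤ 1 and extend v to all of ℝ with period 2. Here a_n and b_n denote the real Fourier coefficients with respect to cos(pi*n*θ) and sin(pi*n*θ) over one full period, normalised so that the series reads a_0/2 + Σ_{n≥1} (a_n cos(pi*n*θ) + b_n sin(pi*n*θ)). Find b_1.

b_1 = ∫_{-1}^{1} v(θ) sin(pi*θ) dθ.
Integrating by parts twice (tabular method), an antiderivative of (-3*θ**2 - 3*θ + 4) sin(pi*θ) is 3*θ**2*cos(pi*θ)/pi - 6*θ*sin(pi*θ)/pi**2 + 3*θ*cos(pi*θ)/pi - 3*sin(pi*θ)/pi**2 - 4*cos(pi*θ)/pi - 6*cos(pi*θ)/pi**3; evaluating from -1 to 1: ∫_{-1}^{1} (-3*θ**2 - 3*θ + 4) sin(pi*θ) dθ = (-2/pi + 6/pi**3) - (6/pi**3 + 4/pi) = -6/pi.
Hence b_1 = -6/pi.

-6/pi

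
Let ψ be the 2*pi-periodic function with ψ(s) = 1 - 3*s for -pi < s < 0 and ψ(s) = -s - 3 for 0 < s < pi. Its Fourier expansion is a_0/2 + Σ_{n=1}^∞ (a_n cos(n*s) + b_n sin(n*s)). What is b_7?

b_7 = 1/pi ∫_{-pi}^{pi} ψ(s) sin(7*s) ds.
Split the integral at the breakpoints.
Integrating by parts (boundary term plus one more integral), an antiderivative of (1 - 3*s) sin(7*s) is 3*s*cos(7*s)/7 - 3*sin(7*s)/49 - cos(7*s)/7; evaluating from -pi to 0: ∫_{-pi}^{0} (1 - 3*s) sin(7*s) ds = (-1/7) - (1/7 + 3*pi/7) = -3*pi/7 - 2/7.
Integrating by parts (boundary term plus one more integral), an antiderivative of (-s - 3) sin(7*s) is s*cos(7*s)/7 - sin(7*s)/49 + 3*cos(7*s)/7; evaluating from 0 to pi: ∫_{0}^{pi} (-s - 3) sin(7*s) ds = (-pi/7 - 3/7) - (3/7) = -6/7 - pi/7.
Summing the pieces and multiplying by (1/pi) gives b_7 = 4*(-pi - 2)/(7*pi).

4*(-pi - 2)/(7*pi)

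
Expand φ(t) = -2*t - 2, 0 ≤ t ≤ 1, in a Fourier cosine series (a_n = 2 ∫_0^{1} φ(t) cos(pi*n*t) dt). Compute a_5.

8/(25*pi**2)

a_5 = 2 ∫_0^{1} (-2*t - 2) cos(5*pi*t) dt.
Integrating by parts (boundary term plus one more integral), an antiderivative of (-2*t - 2) cos(5*pi*t) is -2*t*sin(5*pi*t)/(5*pi) - 2*sin(5*pi*t)/(5*pi) - 2*cos(5*pi*t)/(25*pi**2); evaluating from 0 to 1: ∫_{0}^{1} (-2*t - 2) cos(5*pi*t) dt = (2/(25*pi**2)) - (-2/(25*pi**2)) = 4/(25*pi**2).
Hence a_5 = 2·(4/(25*pi**2)) = 8/(25*pi**2).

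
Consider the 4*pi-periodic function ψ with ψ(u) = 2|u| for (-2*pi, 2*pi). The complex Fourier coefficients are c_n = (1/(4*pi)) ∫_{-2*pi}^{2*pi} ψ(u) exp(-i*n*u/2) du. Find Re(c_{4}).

Since ψ is real-valued, Re(c_{4}) = (1/(4*pi)) ∫_{-2*pi}^{2*pi} ψ(u) cos(2*u) du = a_{4}/2.
ψ is even and cos(2*u) is even, so the integrand is even: ∫_{-2*pi}^{2*pi} ψ(u) cos(2*u) du = 2∫_0^{2*pi} ψ(u) cos(2*u) du.
Integrating by parts (boundary term plus one more integral), an antiderivative of (2*u) cos(2*u) is u*sin(2*u) + cos(2*u)/2; evaluating from 0 to 2*pi: ∫_{0}^{2*pi} (2*u) cos(2*u) du = (1/2) - (1/2) = 0.
So ∫_{-2*pi}^{2*pi} ψ(u) cos(2*u) du = 0.
Hence Re(c_{4}) = (1/(4*pi))·(0) = 0.

0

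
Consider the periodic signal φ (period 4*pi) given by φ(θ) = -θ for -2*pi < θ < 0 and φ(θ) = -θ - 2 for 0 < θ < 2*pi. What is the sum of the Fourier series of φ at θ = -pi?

pi

φ is continuous at θ = -pi with value pi, so the series converges to pi there.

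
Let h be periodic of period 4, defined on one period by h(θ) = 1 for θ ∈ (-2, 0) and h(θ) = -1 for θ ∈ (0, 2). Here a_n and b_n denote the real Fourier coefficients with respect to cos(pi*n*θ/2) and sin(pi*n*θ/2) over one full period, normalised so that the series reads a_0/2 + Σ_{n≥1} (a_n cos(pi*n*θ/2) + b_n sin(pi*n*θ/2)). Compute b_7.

b_7 = 1/2 ∫_{-2}^{2} h(θ) sin(7*pi*θ/2) dθ.
h is odd and sin(7*pi*θ/2) is odd, so the integrand is even and b_7 = ∫_0^{2} h(θ) sin(7*pi*θ/2) dθ.
Directly, an antiderivative of (-1) sin(7*pi*θ/2) is 2*cos(7*pi*θ/2)/(7*pi); evaluating from 0 to 2: ∫_{0}^{2} (-1) sin(7*pi*θ/2) dθ = (-2/(7*pi)) - (2/(7*pi)) = -4/(7*pi).
Hence b_7 = -4/(7*pi).

-4/(7*pi)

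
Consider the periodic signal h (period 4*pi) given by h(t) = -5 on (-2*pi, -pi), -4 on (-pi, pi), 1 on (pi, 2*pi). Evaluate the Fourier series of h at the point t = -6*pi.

-2

t = -6*pi differs from t = 2*pi by -2 full period(s), and the series is 4*pi-periodic.
At t = 2*pi the one-sided limits are h(2*pi^-) = 1 and h(2*pi^+) = -5.
By Dirichlet's theorem the series converges to their average, [(1) + (-5)]/2 = -2.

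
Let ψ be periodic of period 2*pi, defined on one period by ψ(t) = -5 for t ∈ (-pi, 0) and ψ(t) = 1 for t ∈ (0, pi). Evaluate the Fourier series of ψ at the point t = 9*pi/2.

1

t = 9*pi/2 differs from t = pi/2 by 2 full period(s), and the series is 2*pi-periodic.
ψ is continuous at t = pi/2 with value 1, so the series converges to 1 there.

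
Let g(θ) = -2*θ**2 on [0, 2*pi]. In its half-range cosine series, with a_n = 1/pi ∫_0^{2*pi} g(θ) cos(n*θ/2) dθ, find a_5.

32/25

a_5 = 1/pi ∫_0^{2*pi} (-2*θ**2) cos(5*θ/2) dθ.
Integrating by parts twice (tabular method), an antiderivative of (-2*θ**2) cos(5*θ/2) is -4*θ**2*sin(5*θ/2)/5 - 16*θ*cos(5*θ/2)/25 + 32*sin(5*θ/2)/125; evaluating from 0 to 2*pi: ∫_{0}^{2*pi} (-2*θ**2) cos(5*θ/2) dθ = (32*pi/25) - (0) = 32*pi/25.
Hence a_5 = (1/pi)·(32*pi/25) = 32/25.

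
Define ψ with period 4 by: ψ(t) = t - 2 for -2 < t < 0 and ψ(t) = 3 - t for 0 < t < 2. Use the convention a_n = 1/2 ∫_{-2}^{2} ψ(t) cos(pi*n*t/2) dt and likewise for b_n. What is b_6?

0

b_6 = 1/2 ∫_{-2}^{2} ψ(t) sin(3*pi*t) dt.
Split the integral at the breakpoints.
Integrating by parts (boundary term plus one more integral), an antiderivative of (t - 2) sin(3*pi*t) is -t*cos(3*pi*t)/(3*pi) + sin(3*pi*t)/(9*pi**2) + 2*cos(3*pi*t)/(3*pi); evaluating from -2 to 0: ∫_{-2}^{0} (t - 2) sin(3*pi*t) dt = (2/(3*pi)) - (4/(3*pi)) = -2/(3*pi).
Integrating by parts (boundary term plus one more integral), an antiderivative of (3 - t) sin(3*pi*t) is t*cos(3*pi*t)/(3*pi) - sin(3*pi*t)/(9*pi**2) - cos(3*pi*t)/pi; evaluating from 0 to 2: ∫_{0}^{2} (3 - t) sin(3*pi*t) dt = (-1/(3*pi)) - (-1/pi) = 2/(3*pi).
Summing the pieces and multiplying by (1/2) gives b_6 = 0.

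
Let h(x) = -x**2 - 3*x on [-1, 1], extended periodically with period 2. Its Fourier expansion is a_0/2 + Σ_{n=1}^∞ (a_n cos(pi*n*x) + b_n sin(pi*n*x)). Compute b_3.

-2/pi

b_3 = ∫_{-1}^{1} h(x) sin(3*pi*x) dx.
Integrating by parts twice (tabular method), an antiderivative of (-x**2 - 3*x) sin(3*pi*x) is x**2*cos(3*pi*x)/(3*pi) - 2*x*sin(3*pi*x)/(9*pi**2) + x*cos(3*pi*x)/pi - sin(3*pi*x)/(3*pi**2) - 2*cos(3*pi*x)/(27*pi**3); evaluating from -1 to 1: ∫_{-1}^{1} (-x**2 - 3*x) sin(3*pi*x) dx = (2*(1 - 18*pi**2)/(27*pi**3)) - (2*(1 + 9*pi**2)/(27*pi**3)) = -2/pi.
Hence b_3 = -2/pi.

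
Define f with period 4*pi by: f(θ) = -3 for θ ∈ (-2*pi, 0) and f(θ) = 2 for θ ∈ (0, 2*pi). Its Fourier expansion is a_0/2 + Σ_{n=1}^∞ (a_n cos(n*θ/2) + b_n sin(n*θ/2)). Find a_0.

-1

a_0 = (1/(2*pi)) ∫_{-2*pi}^{2*pi} f(θ) dθ = (1/(2*pi)) · (-2*pi) = -1.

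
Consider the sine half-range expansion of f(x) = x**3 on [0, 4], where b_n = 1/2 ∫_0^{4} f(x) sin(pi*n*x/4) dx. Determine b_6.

b_6 = 1/2 ∫_0^{4} (x**3) sin(3*pi*x/2) dx.
Integrating by parts three times (tabular method), an antiderivative of (x**3) sin(3*pi*x/2) is -2*x**3*cos(3*pi*x/2)/(3*pi) + 4*x**2*sin(3*pi*x/2)/(3*pi**2) + 16*x*cos(3*pi*x/2)/(9*pi**3) - 32*sin(3*pi*x/2)/(27*pi**4); evaluating from 0 to 4: ∫_{0}^{4} (x**3) sin(3*pi*x/2) dx = (64*(1 - 6*pi**2)/(9*pi**3)) - (0) = 64*(1 - 6*pi**2)/(9*pi**3).
Hence b_6 = (1/2)·(64*(1 - 6*pi**2)/(9*pi**3)) = 32*(1 - 6*pi**2)/(9*pi**3).

32*(1 - 6*pi**2)/(9*pi**3)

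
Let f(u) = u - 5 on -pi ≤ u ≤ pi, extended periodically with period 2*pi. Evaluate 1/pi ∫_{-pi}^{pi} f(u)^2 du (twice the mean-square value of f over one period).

1/pi ∫_{-pi}^{pi} f(u)^2 du = 1/pi · (2*pi*(pi**2 + 75)/3) = 2*pi**2/3 + 50.

2*pi**2/3 + 50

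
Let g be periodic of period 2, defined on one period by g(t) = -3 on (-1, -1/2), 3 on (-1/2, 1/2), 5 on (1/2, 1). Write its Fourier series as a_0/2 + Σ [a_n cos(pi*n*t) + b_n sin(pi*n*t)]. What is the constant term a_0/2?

2

a_0 = ∫_{-1}^{1} g(t) dt = 4.
So the constant term a_0/2 = 2.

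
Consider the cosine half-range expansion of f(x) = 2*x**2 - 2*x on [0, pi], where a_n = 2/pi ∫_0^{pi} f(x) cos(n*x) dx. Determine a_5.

a_5 = 2/pi ∫_0^{pi} (2*x**2 - 2*x) cos(5*x) dx.
Integrating by parts twice (tabular method), an antiderivative of (2*x**2 - 2*x) cos(5*x) is 2*x**2*sin(5*x)/5 - 2*x*sin(5*x)/5 + 4*x*cos(5*x)/25 - 4*sin(5*x)/125 - 2*cos(5*x)/25; evaluating from 0 to pi: ∫_{0}^{pi} (2*x**2 - 2*x) cos(5*x) dx = (2/25 - 4*pi/25) - (-2/25) = 4/25 - 4*pi/25.
Hence a_5 = (2/pi)·(4/25 - 4*pi/25) = 8*(1 - pi)/(25*pi).

8*(1 - pi)/(25*pi)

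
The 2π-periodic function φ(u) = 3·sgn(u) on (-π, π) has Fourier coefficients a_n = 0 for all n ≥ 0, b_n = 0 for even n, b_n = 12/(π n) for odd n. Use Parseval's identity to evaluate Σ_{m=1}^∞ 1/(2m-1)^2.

Parseval: Σ b_n^2 = (1/π) ∫_{-π}^{π} φ(u)^2 du = 18.
Only odd n contribute, with b_n^2 = 144/(π^2 n^2), so Σ_{m≥1} 1/(2m-1)^2 = π^2·(18)/144 = pi**2/8.

pi**2/8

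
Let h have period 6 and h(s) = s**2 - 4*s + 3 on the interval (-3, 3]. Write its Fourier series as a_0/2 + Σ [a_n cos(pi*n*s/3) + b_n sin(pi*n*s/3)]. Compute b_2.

b_2 = 1/3 ∫_{-3}^{3} h(s) sin(2*pi*s/3) ds.
Integrating by parts twice (tabular method), an antiderivative of (s**2 - 4*s + 3) sin(2*pi*s/3) is -3*s**2*cos(2*pi*s/3)/(2*pi) + 9*s*sin(2*pi*s/3)/(2*pi**2) + 6*s*cos(2*pi*s/3)/pi - 9*sin(2*pi*s/3)/pi**2 - 9*cos(2*pi*s/3)/(2*pi) + 27*cos(2*pi*s/3)/(4*pi**3); evaluating from -3 to 3: ∫_{-3}^{3} (s**2 - 4*s + 3) sin(2*pi*s/3) ds = (27/(4*pi**3)) - (-36/pi + 27/(4*pi**3)) = 36/pi.
Hence b_2 = (1/3)·(36/pi) = 12/pi.

12/pi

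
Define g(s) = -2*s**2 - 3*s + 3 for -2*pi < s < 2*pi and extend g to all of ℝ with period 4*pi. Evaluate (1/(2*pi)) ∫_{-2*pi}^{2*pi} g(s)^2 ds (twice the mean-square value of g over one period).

(1/(2*pi)) ∫_{-2*pi}^{2*pi} g(s)^2 ds = (1/(2*pi)) · (-16*pi**3 + 36*pi + 256*pi**5/5) = -8*pi**2 + 18 + 128*pi**4/5.

-8*pi**2 + 18 + 128*pi**4/5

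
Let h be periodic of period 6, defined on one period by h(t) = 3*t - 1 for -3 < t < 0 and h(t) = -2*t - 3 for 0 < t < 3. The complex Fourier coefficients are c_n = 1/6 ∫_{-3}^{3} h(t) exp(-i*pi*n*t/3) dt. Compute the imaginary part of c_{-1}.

-1/(2*pi)

Since h is real-valued, Im(c_{-1}) = -1/6 ∫_{-3}^{3} h(t) sin(-pi*t/3) dt = b_{1}/2.
Split the integral at the breakpoints.
Integrating by parts (boundary term plus one more integral), an antiderivative of (3*t - 1) sin(-pi*t/3) is 9*t*cos(pi*t/3)/pi - 27*sin(pi*t/3)/pi**2 - 3*cos(pi*t/3)/pi; evaluating from -3 to 0: ∫_{-3}^{0} (3*t - 1) sin(-pi*t/3) dt = (-3/pi) - (30/pi) = -33/pi.
Integrating by parts (boundary term plus one more integral), an antiderivative of (-2*t - 3) sin(-pi*t/3) is -6*t*cos(pi*t/3)/pi + 18*sin(pi*t/3)/pi**2 - 9*cos(pi*t/3)/pi; evaluating from 0 to 3: ∫_{0}^{3} (-2*t - 3) sin(-pi*t/3) dt = (27/pi) - (-9/pi) = 36/pi.
So ∫_{-3}^{3} h(t) sin(-pi*t/3) dt = 3/pi.
Hence Im(c_{-1}) = (-1/6)·(3/pi) = -1/(2*pi).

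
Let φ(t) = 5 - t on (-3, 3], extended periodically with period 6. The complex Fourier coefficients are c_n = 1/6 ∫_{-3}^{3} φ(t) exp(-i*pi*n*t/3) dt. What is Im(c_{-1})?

-3/pi

Since φ is real-valued, Im(c_{-1}) = -1/6 ∫_{-3}^{3} φ(t) sin(-pi*t/3) dt = b_{1}/2.
Integrating by parts (boundary term plus one more integral), an antiderivative of (5 - t) sin(-pi*t/3) is -3*t*cos(pi*t/3)/pi + 9*sin(pi*t/3)/pi**2 + 15*cos(pi*t/3)/pi; evaluating from -3 to 3: ∫_{-3}^{3} (5 - t) sin(-pi*t/3) dt = (-6/pi) - (-24/pi) = 18/pi.
Hence Im(c_{-1}) = (-1/6)·(18/pi) = -3/pi.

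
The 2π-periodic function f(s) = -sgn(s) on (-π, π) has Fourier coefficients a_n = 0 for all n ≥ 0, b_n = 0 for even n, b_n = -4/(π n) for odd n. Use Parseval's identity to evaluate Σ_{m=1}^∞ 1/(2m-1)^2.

Parseval: Σ b_n^2 = (1/π) ∫_{-π}^{π} f(s)^2 ds = 2.
Only odd n contribute, with b_n^2 = 16/(π^2 n^2), so Σ_{m≥1} 1/(2m-1)^2 = π^2·(2)/16 = pi**2/8.

pi**2/8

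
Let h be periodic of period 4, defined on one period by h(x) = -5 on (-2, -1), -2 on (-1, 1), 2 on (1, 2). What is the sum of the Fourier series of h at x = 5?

x = 5 differs from x = 1 by 1 full period(s), and the series is 4-periodic.
At x = 1 the one-sided limits are h(1^-) = -2 and h(1^+) = 2.
By Dirichlet's theorem the series converges to their average, [(-2) + (2)]/2 = 0.

0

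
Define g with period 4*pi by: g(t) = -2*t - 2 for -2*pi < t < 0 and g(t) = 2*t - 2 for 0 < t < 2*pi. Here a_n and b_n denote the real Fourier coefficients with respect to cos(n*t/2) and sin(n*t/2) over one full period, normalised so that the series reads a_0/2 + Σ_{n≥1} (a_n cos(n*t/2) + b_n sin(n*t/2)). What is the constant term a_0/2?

-2 + 2*pi

a_0 = (1/(2*pi)) ∫_{-2*pi}^{2*pi} g(t) dt = (1/(2*pi)) · (8*pi*(-1 + pi)) = -4 + 4*pi.
So the constant term a_0/2 = -2 + 2*pi.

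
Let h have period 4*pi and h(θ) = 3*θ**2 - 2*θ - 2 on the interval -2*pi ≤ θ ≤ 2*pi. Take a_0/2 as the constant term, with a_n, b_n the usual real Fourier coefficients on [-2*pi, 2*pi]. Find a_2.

12

a_2 = (1/(2*pi)) ∫_{-2*pi}^{2*pi} h(θ) cos(θ) dθ.
Integrating by parts twice (tabular method), an antiderivative of (3*θ**2 - 2*θ - 2) cos(θ) is 3*θ**2*sin(θ) - 2*θ*sin(θ) + 6*θ*cos(θ) - 8*sin(θ) - 2*cos(θ); evaluating from -2*pi to 2*pi: ∫_{-2*pi}^{2*pi} (3*θ**2 - 2*θ - 2) cos(θ) dθ = (-2 + 12*pi) - (-12*pi - 2) = 24*pi.
Hence a_2 = (1/(2*pi))·(24*pi) = 12.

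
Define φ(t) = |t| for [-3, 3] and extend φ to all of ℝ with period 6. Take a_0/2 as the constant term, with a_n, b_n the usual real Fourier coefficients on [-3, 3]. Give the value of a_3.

-4/(3*pi**2)

a_3 = 1/3 ∫_{-3}^{3} φ(t) cos(pi*t) dt.
φ is even and cos(pi*t) is even, so the integrand is even and a_3 = 2/3 ∫_0^{3} φ(t) cos(pi*t) dt.
Integrating by parts (boundary term plus one more integral), an antiderivative of (t) cos(pi*t) is t*sin(pi*t)/pi + cos(pi*t)/pi**2; evaluating from 0 to 3: ∫_{0}^{3} (t) cos(pi*t) dt = (-1/pi**2) - (pi**(-2)) = -2/pi**2.
Hence a_3 = (2/3)·(-2/pi**2) = -4/(3*pi**2).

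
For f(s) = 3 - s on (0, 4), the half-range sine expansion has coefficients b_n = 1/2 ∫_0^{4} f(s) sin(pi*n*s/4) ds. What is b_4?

2/pi

b_4 = 1/2 ∫_0^{4} (3 - s) sin(pi*s) ds.
Integrating by parts (boundary term plus one more integral), an antiderivative of (3 - s) sin(pi*s) is s*cos(pi*s)/pi - sin(pi*s)/pi**2 - 3*cos(pi*s)/pi; evaluating from 0 to 4: ∫_{0}^{4} (3 - s) sin(pi*s) ds = (1/pi) - (-3/pi) = 4/pi.
Hence b_4 = (1/2)·(4/pi) = 2/pi.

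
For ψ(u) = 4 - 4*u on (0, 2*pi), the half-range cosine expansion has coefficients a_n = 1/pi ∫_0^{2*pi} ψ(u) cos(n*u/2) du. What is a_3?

32/(9*pi)

a_3 = 1/pi ∫_0^{2*pi} (4 - 4*u) cos(3*u/2) du.
Integrating by parts (boundary term plus one more integral), an antiderivative of (4 - 4*u) cos(3*u/2) is -8*u*sin(3*u/2)/3 + 8*sin(3*u/2)/3 - 16*cos(3*u/2)/9; evaluating from 0 to 2*pi: ∫_{0}^{2*pi} (4 - 4*u) cos(3*u/2) du = (16/9) - (-16/9) = 32/9.
Hence a_3 = (1/pi)·(32/9) = 32/(9*pi).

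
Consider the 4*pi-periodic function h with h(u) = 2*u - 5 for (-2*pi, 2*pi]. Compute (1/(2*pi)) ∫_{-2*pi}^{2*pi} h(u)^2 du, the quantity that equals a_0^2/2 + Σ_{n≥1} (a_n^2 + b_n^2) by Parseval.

(1/(2*pi)) ∫_{-2*pi}^{2*pi} h(u)^2 du = (1/(2*pi)) · (100*pi + 64*pi**3/3) = 50 + 32*pi**2/3.

50 + 32*pi**2/3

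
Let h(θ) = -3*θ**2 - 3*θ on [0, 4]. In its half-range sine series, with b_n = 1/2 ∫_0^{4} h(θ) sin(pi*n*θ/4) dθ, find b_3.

-40/pi + 128/(9*pi**3)

b_3 = 1/2 ∫_0^{4} (-3*θ**2 - 3*θ) sin(3*pi*θ/4) dθ.
Integrating by parts twice (tabular method), an antiderivative of (-3*θ**2 - 3*θ) sin(3*pi*θ/4) is 4*θ**2*cos(3*pi*θ/4)/pi - 32*θ*sin(3*pi*θ/4)/(3*pi**2) + 4*θ*cos(3*pi*θ/4)/pi - 16*sin(3*pi*θ/4)/(3*pi**2) - 128*cos(3*pi*θ/4)/(9*pi**3); evaluating from 0 to 4: ∫_{0}^{4} (-3*θ**2 - 3*θ) sin(3*pi*θ/4) dθ = (-80/pi + 128/(9*pi**3)) - (-128/(9*pi**3)) = -80/pi + 256/(9*pi**3).
Hence b_3 = (1/2)·(-80/pi + 256/(9*pi**3)) = -40/pi + 128/(9*pi**3).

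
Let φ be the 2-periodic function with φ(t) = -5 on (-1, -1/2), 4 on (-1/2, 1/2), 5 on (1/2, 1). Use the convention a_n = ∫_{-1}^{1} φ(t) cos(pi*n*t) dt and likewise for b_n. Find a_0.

a_0 = ∫_{-1}^{1} φ(t) dt = 4.

4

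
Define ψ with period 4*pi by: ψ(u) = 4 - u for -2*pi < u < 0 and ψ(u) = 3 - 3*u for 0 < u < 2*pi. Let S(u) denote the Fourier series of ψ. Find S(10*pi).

7/2 - 2*pi

u = 10*pi differs from u = 2*pi by 2 full period(s), and the series is 4*pi-periodic.
At u = 2*pi the one-sided limits are ψ(2*pi^-) = 3 - 6*pi and ψ(2*pi^+) = 4 + 2*pi.
By Dirichlet's theorem the series converges to their average, [(3 - 6*pi) + (4 + 2*pi)]/2 = 7/2 - 2*pi.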